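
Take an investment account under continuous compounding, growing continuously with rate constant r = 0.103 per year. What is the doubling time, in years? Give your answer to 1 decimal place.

doubling time ≈ 6.7 years

doubling time = ln(2) / |r| = 0.69315 / 0.103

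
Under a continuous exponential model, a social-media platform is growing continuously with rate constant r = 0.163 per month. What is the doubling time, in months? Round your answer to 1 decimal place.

doubling time = ln(2) / |r| = 0.69315 / 0.163

doubling time ≈ 4.3 months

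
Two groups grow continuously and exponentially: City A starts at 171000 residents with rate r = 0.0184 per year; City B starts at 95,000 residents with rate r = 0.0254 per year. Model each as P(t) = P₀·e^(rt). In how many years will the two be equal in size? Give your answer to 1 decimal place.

t ≈ 84.0 years

171000·e^(0.0184t) = 95000·e^(0.0254t)
171000/95000 = e^((0.0254 − 0.0184)t) → ln(1.8) = 0.007·t
t = 0.58779 / 0.007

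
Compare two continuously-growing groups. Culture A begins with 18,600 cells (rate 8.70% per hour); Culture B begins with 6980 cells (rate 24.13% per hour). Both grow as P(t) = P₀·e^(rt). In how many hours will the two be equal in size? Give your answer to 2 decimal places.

18600·e^(0.087t) = 6980·e^(0.2413t)
18600/6980 = e^((0.2413 − 0.087)t) → ln(2.66476) = 0.1543·t
t = 0.98011 / 0.1543

t ≈ 6.35 hours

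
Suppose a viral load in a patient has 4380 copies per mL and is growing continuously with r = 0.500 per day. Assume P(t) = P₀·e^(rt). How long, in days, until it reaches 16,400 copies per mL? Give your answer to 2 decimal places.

t ≈ 2.64 days

16400 = 4380 · e^(0.5·t)
t = ln(16400/4380) / 0.5 = ln(3.74429) / 0.5 = 1.32023 / 0.5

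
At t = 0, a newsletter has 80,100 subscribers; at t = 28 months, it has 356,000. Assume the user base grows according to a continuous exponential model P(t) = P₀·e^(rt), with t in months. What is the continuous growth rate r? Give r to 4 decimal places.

r ≈ 0.0533 per month

356000 = 80100 · e^(r·28)
e^(28r) = 356000/80100 = 4.44444
r = ln(4.44444) / 28 = 1.49165 / 28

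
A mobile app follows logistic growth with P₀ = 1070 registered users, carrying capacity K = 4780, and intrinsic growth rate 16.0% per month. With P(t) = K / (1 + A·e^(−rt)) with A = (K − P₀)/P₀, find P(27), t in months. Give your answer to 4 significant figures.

A = (4780 − 1070)/1070 = 3.46729
P(27) = 4780 / (1 + 3.46729·e^(−0.16·27)) = 4780 / (1 + 3.46729·0.0133)
= 4780 / 1.04611 ≈ 4569.29

≈ 4,569 registered users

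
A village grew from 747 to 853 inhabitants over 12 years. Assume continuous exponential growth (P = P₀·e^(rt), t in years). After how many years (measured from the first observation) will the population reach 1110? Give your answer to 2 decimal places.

r = ln(853/747) / 12 ≈ 0.011058 per year
t = ln(1110/747) / r = 0.39605 / 0.011058 ≈ 35.816

t ≈ 35.82 years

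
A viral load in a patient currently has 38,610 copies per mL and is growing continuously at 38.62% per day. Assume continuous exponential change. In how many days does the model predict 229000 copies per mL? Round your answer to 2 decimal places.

229000 = 38610 · e^(0.3862·t)
t = ln(229000/38610) / 0.3862 = ln(5.93111) / 0.3862 = 1.78021 / 0.3862

t ≈ 4.61 days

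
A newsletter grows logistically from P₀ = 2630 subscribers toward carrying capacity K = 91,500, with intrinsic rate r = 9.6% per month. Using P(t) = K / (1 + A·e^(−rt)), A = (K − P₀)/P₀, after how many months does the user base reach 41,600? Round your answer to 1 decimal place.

t ≈ 34.8 months

A = (91500 − 2630)/2630 = 33.79087
41600 = 91500/(1 + 33.79087·e^(−0.096t)) → 1 + 33.79087·e^(−0.096t) = 2.19952
e^(−0.096t) = 0.035498 → t = ln(28.17035)/0.096 = 3.33827/0.096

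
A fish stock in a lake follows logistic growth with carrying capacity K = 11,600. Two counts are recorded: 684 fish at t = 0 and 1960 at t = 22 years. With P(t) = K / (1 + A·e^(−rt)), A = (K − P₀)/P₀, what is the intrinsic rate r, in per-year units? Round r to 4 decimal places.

A = (11600 − 684)/684 = 15.95906
1960 = 11600/(1 + 15.95906·e^(−r·22)) → e^(−22r) = (5.91837 − 1)/15.95906 = 0.308186
r = −ln(0.308186)/22 = 1.17705/22

r ≈ 0.0535 per year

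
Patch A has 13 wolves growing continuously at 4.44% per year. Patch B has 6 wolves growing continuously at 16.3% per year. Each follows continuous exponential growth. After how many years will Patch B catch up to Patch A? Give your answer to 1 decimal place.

t ≈ 6.5 years

13·e^(0.0444t) = 6·e^(0.163t)
13/6 = e^((0.163 − 0.0444)t) → ln(2.16667) = 0.1186·t
t = 0.77319 / 0.1186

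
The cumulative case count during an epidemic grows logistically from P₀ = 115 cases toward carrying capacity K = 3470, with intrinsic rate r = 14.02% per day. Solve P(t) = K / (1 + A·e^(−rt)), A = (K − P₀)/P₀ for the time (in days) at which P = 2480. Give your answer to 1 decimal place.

t ≈ 30.6 days

A = (3470 − 115)/115 = 29.17391
2480 = 3470/(1 + 29.17391·e^(−0.1402t)) → 1 + 29.17391·e^(−0.1402t) = 1.39919
e^(−0.1402t) = 0.013683 → t = ln(73.08213)/0.1402 = 4.29158/0.1402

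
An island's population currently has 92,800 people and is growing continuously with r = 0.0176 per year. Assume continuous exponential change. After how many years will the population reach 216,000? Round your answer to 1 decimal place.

216000 = 92800 · e^(0.0176·t)
t = ln(216000/92800) / 0.0176 = ln(2.32759) / 0.0176 = 0.84483 / 0.0176

t ≈ 48.0 years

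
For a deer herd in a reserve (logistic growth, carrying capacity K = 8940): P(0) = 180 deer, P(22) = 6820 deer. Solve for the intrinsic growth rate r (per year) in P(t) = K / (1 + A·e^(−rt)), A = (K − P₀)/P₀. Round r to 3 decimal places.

A = (8940 − 180)/180 = 48.66667
6820 = 8940/(1 + 48.66667·e^(−r·22)) → e^(−22r) = (1.31085 − 1)/48.66667 = 0.006387
r = −ln(0.006387)/22 = 5.05344/22

r ≈ 0.230 per year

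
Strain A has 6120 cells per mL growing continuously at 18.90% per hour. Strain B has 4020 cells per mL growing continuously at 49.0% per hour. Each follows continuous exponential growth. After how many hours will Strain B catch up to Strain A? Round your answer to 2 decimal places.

6120·e^(0.189t) = 4020·e^(0.49t)
6120/4020 = e^((0.49 − 0.189)t) → ln(1.52239) = 0.301·t
t = 0.42028 / 0.301

t ≈ 1.40 hours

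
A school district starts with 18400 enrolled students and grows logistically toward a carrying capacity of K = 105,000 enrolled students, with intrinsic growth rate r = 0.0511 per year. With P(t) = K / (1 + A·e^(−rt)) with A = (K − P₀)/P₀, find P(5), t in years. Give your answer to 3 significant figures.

≈ 22,600 enrolled students

A = (105000 − 18400)/18400 = 4.70652
P(5) = 105000 / (1 + 4.70652·e^(−0.0511·5)) = 105000 / (1 + 4.70652·0.774529)
= 105000 / 4.64534 ≈ 22603.31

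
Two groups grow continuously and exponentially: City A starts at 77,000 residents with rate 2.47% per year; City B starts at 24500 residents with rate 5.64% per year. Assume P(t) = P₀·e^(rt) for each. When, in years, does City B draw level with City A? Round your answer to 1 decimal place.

77000·e^(0.0247t) = 24500·e^(0.0564t)
77000/24500 = e^((0.0564 − 0.0247)t) → ln(3.14286) = 0.0317·t
t = 1.14513 / 0.0317

t ≈ 36.1 years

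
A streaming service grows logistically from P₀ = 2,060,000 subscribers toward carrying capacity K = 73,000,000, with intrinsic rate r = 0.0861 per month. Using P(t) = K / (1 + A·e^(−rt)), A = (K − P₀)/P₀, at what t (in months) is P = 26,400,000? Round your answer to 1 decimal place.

t ≈ 34.5 months

A = (73000000 − 2060000)/2060000 = 34.43689
26400000 = 73000000/(1 + 34.43689·e^(−0.0861t)) → 1 + 34.43689·e^(−0.0861t) = 2.76515
e^(−0.0861t) = 0.051258 → t = ln(19.50931)/0.0861 = 2.97089/0.0861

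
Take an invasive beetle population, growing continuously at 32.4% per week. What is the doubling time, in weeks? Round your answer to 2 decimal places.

doubling time = ln(2) / |r| = 0.69315 / 0.324

doubling time ≈ 2.14 weeks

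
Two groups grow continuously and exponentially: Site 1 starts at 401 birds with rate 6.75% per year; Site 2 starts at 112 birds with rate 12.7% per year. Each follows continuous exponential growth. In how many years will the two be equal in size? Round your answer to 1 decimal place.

401·e^(0.0675t) = 112·e^(0.127t)
401/112 = e^((0.127 − 0.0675)t) → ln(3.58036) = 0.0595·t
t = 1.27546 / 0.0595

t ≈ 21.4 years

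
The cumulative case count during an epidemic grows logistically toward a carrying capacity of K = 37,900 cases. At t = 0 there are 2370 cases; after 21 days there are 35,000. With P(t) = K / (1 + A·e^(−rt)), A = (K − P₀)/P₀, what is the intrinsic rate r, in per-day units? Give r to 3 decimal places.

r ≈ 0.248 per day

A = (37900 − 2370)/2370 = 14.99156
35000 = 37900/(1 + 14.99156·e^(−r·21)) → e^(−21r) = (1.08286 − 1)/14.99156 = 0.005527
r = −ln(0.005527)/21 = 5.19812/21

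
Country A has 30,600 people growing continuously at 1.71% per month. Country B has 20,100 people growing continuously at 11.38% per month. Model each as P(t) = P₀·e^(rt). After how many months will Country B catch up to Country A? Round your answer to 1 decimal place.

30600·e^(0.0171t) = 20100·e^(0.1138t)
30600/20100 = e^((0.1138 − 0.0171)t) → ln(1.52239) = 0.0967·t
t = 0.42028 / 0.0967

t ≈ 4.3 months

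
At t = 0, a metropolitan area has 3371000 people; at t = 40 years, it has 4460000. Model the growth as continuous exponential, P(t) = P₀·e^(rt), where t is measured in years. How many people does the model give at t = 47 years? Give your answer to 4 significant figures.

≈ 4,684,000 people

r = ln(4460000/3371000) / 40 ≈ 0.006998 per year
P(47) = 3371000 · e^(0.006998·47) = 3371000 · 1.38948 ≈ 4683933.03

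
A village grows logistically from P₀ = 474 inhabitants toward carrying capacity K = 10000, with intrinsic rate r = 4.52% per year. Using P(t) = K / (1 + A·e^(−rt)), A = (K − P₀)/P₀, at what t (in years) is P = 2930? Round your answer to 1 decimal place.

A = (10000 − 474)/474 = 20.09705
2930 = 10000/(1 + 20.09705·e^(−0.0452t)) → 1 + 20.09705·e^(−0.0452t) = 3.41297
e^(−0.0452t) = 0.120066 → t = ln(8.32876)/0.0452 = 2.11971/0.0452

t ≈ 46.9 years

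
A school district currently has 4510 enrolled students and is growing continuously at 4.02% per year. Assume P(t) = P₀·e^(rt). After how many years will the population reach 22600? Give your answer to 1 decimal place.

22600 = 4510 · e^(0.0402·t)
t = ln(22600/4510) / 0.0402 = ln(5.01109) / 0.0402 = 1.61165 / 0.0402

t ≈ 40.1 years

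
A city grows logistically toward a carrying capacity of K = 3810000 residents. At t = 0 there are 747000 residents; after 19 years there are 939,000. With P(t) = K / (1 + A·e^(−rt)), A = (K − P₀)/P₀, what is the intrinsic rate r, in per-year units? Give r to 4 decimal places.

r ≈ 0.0154 per year

A = (3810000 − 747000)/747000 = 4.1004
939000 = 3810000/(1 + 4.1004·e^(−r·19)) → e^(−19r) = (4.05751 − 1)/4.1004 = 0.745661
r = −ln(0.745661)/19 = 0.29348/19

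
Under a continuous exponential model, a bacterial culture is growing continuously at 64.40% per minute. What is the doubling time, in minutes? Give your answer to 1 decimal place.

doubling time ≈ 1.1 minutes

doubling time = ln(2) / |r| = 0.69315 / 0.644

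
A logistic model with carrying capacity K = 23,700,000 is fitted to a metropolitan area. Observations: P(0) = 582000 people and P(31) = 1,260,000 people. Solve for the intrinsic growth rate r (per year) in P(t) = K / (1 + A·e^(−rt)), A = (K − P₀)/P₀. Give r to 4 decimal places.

r ≈ 0.0259 per year

A = (23700000 − 582000)/582000 = 39.72165
1260000 = 23700000/(1 + 39.72165·e^(−r·31)) → e^(−31r) = (18.80952 − 1)/39.72165 = 0.448358
r = −ln(0.448358)/31 = 0.80216/31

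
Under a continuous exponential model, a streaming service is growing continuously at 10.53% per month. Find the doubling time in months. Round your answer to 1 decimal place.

doubling time = ln(2) / |r| = 0.69315 / 0.1053

doubling time ≈ 6.6 months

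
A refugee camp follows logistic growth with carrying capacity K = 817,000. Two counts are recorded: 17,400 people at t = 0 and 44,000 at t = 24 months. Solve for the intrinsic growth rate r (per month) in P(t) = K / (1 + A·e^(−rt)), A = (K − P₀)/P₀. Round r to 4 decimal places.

A = (817000 − 17400)/17400 = 45.95402
44000 = 817000/(1 + 45.95402·e^(−r·24)) → e^(−24r) = (18.56818 − 1)/45.95402 = 0.382299
r = −ln(0.382299)/24 = 0.96155/24

r ≈ 0.0401 per month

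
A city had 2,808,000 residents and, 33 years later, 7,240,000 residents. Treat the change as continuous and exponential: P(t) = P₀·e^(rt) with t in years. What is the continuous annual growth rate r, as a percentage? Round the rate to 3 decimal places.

7240000 = 2808000 · e^(r·33)
e^(33r) = 7240000/2808000 = 2.57835
r = ln(2.57835) / 33 = 0.94715 / 33

r ≈ 2.870% per year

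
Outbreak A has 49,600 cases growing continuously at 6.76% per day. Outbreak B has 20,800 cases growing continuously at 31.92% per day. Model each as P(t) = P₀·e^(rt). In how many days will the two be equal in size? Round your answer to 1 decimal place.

t ≈ 3.5 days

49600·e^(0.0676t) = 20800·e^(0.3192t)
49600/20800 = e^((0.3192 − 0.0676)t) → ln(2.38462) = 0.2516·t
t = 0.86904 / 0.2516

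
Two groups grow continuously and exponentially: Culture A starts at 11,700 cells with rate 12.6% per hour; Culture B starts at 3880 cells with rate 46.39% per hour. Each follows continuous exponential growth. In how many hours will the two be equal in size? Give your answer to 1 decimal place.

11700·e^(0.126t) = 3880·e^(0.4639t)
11700/3880 = e^((0.4639 − 0.126)t) → ln(3.01546) = 0.3379·t
t = 1.10375 / 0.3379

t ≈ 3.3 hours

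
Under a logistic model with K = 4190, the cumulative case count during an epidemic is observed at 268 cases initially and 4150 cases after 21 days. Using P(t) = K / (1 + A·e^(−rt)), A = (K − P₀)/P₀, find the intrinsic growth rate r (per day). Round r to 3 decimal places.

r ≈ 0.349 per day

A = (4190 − 268)/268 = 14.63433
4150 = 4190/(1 + 14.63433·e^(−r·21)) → e^(−21r) = (1.00964 − 1)/14.63433 = 0.000659
r = −ln(0.000659)/21 = 7.32535/21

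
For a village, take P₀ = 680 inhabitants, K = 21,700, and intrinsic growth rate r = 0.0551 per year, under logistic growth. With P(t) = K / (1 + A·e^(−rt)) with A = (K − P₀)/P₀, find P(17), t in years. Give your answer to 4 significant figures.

A = (21700 − 680)/680 = 30.91176
P(17) = 21700 / (1 + 30.91176·e^(−0.0551·17)) = 21700 / (1 + 30.91176·0.391919)
= 21700 / 13.11491 ≈ 1654.61

≈ 1,655 inhabitants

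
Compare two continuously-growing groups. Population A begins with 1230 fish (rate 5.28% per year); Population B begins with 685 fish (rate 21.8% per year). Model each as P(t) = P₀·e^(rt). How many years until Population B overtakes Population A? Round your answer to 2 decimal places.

t ≈ 3.54 years

1230·e^(0.0528t) = 685·e^(0.218t)
1230/685 = e^((0.218 − 0.0528)t) → ln(1.79562) = 0.1652·t
t = 0.58535 / 0.1652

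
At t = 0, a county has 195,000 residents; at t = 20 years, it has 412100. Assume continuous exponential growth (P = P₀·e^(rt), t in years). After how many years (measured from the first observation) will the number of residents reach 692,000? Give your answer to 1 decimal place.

t ≈ 33.9 years

r = ln(412100/195000) / 20 ≈ 0.037413 per year
t = ln(692000/195000) / r = 1.26659 / 0.037413 ≈ 33.854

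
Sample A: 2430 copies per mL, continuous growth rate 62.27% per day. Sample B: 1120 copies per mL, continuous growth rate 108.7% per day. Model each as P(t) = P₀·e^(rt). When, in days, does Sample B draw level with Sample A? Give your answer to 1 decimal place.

t ≈ 1.7 days

2430·e^(0.6227t) = 1120·e^(1.087t)
2430/1120 = e^((1.087 − 0.6227)t) → ln(2.16964) = 0.4643·t
t = 0.77456 / 0.4643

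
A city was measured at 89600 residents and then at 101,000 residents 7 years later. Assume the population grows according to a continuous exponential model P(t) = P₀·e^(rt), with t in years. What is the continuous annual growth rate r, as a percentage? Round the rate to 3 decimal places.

101000 = 89600 · e^(r·7)
e^(7r) = 101000/89600 = 1.12723
r = ln(1.12723) / 7 = 0.11977 / 7

r ≈ 1.711% per year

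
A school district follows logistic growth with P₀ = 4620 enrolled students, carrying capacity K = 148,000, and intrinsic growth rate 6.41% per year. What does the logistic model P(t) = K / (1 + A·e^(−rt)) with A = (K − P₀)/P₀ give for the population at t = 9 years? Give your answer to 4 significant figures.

≈ 8,030 enrolled students

A = (148000 − 4620)/4620 = 31.03463
P(9) = 148000 / (1 + 31.03463·e^(−0.0641·9)) = 148000 / (1 + 31.03463·0.561637)
= 148000 / 18.43019 ≈ 8030.3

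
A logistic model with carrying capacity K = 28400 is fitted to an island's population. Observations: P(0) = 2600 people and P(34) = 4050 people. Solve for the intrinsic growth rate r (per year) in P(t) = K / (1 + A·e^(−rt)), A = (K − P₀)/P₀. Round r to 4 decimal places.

A = (28400 − 2600)/2600 = 9.92308
4050 = 28400/(1 + 9.92308·e^(−r·34)) → e^(−34r) = (7.01235 − 1)/9.92308 = 0.605895
r = −ln(0.605895)/34 = 0.50105/34

r ≈ 0.0147 per year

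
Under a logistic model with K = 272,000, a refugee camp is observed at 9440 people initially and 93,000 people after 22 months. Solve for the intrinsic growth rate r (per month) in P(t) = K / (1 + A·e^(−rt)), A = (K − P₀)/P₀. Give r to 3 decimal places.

A = (272000 − 9440)/9440 = 27.81356
93000 = 272000/(1 + 27.81356·e^(−r·22)) → e^(−22r) = (2.92473 − 1)/27.81356 = 0.069201
r = −ln(0.069201)/22 = 2.67074/22

r ≈ 0.121 per month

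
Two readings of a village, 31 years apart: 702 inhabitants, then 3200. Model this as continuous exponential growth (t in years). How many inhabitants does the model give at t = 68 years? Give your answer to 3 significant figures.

≈ 19,600 inhabitants

r = ln(3200/702) / 31 ≈ 0.048935 per year
P(68) = 702 · e^(0.048935·68) = 702 · 27.87006 ≈ 19564.78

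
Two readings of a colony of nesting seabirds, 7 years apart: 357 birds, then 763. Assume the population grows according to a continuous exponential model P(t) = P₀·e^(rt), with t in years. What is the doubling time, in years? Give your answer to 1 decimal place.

doubling time ≈ 6.4 years

r = ln(763/357) / 7 = ln(2.13725) / 7 ≈ 0.108503 per year
doubling time = ln 2 / |r| = 0.69315 / 0.108503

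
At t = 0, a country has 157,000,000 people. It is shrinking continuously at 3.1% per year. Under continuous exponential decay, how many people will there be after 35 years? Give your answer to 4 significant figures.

P(35) = 157000000 · e^(-0.031·35) = 157000000 · e^(-1.085)
= 157000000 · 0.3379 ≈ 53050580.39

≈ 53,050,000 people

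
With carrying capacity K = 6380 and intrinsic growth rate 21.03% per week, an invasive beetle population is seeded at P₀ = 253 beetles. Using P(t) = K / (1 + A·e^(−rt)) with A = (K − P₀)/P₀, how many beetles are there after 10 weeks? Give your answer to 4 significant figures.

≈ 1,612 beetles

A = (6380 − 253)/253 = 24.21739
P(10) = 6380 / (1 + 24.21739·e^(−0.2103·10)) = 6380 / (1 + 24.21739·0.12209)
= 6380 / 3.95669 ≈ 1612.46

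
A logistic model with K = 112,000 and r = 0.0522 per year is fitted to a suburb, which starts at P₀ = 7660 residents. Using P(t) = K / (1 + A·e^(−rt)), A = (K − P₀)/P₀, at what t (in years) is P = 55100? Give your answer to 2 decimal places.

t ≈ 49.42 years

A = (112000 − 7660)/7660 = 13.62141
55100 = 112000/(1 + 13.62141·e^(−0.0522t)) → 1 + 13.62141·e^(−0.0522t) = 2.03267
e^(−0.0522t) = 0.075812 → t = ln(13.1905)/0.0522 = 2.5795/0.0522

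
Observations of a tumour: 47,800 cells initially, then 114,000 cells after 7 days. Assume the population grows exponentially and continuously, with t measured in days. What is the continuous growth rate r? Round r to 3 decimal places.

114000 = 47800 · e^(r·7)
e^(7r) = 114000/47800 = 2.38494
r = ln(2.38494) / 7 = 0.86917 / 7

r ≈ 0.124 per day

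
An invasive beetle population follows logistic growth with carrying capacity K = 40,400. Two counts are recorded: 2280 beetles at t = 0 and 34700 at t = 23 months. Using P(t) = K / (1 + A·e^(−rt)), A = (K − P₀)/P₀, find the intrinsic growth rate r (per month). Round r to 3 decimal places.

A = (40400 − 2280)/2280 = 16.7193
34700 = 40400/(1 + 16.7193·e^(−r·23)) → e^(−23r) = (1.16427 − 1)/16.7193 = 0.009825
r = −ln(0.009825)/23 = 4.62284/23

r ≈ 0.201 per month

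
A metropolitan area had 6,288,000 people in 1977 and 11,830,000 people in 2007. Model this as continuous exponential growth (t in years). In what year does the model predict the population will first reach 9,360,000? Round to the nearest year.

year 1996

r = ln(11830000/6288000) / 30 = 0.632/30 ≈ 0.021067 per year
t = ln(9360000/6288000) / r = 0.3978/0.021067 ≈ 18.88 years after 1977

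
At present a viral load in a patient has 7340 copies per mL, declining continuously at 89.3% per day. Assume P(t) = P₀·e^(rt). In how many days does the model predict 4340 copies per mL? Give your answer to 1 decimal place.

4340 = 7340 · e^(-0.893·t)
t = ln(4340/7340) / -0.893 = ln(0.59128) / -0.893 = -0.52546 / -0.893

t ≈ 0.6 days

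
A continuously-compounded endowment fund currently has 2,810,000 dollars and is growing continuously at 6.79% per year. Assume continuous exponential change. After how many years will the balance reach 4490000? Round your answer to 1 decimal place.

t ≈ 6.9 years

4490000 = 2810000 · e^(0.0679·t)
t = ln(4490000/2810000) / 0.0679 = ln(1.59786) / 0.0679 = 0.46867 / 0.0679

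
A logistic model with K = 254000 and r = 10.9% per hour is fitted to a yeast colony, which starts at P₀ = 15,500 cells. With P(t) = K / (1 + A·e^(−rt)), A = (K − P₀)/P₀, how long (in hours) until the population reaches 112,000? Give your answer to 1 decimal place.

A = (254000 − 15500)/15500 = 15.3871
112000 = 254000/(1 + 15.3871·e^(−0.109t)) → 1 + 15.3871·e^(−0.109t) = 2.26786
e^(−0.109t) = 0.082397 → t = ln(12.1363)/0.109 = 2.4962/0.109

t ≈ 22.9 hours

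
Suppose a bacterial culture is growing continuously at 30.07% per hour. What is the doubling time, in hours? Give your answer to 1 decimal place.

doubling time ≈ 2.3 hours

doubling time = ln(2) / |r| = 0.69315 / 0.3007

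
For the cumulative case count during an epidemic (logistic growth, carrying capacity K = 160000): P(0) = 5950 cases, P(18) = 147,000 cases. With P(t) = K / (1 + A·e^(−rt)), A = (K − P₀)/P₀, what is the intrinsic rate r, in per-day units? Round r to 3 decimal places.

A = (160000 − 5950)/5950 = 25.89076
147000 = 160000/(1 + 25.89076·e^(−r·18)) → e^(−18r) = (1.08844 − 1)/25.89076 = 0.003416
r = −ln(0.003416)/18 = 5.67937/18

r ≈ 0.316 per day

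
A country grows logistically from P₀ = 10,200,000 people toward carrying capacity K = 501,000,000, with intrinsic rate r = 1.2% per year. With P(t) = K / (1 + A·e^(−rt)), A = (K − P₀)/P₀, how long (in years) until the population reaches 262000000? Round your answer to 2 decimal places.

t ≈ 330.46 years

A = (501000000 − 10200000)/10200000 = 48.11765
262000000 = 501000000/(1 + 48.11765·e^(−0.012t)) → 1 + 48.11765·e^(−0.012t) = 1.91221
e^(−0.012t) = 0.018958 → t = ln(52.74822)/0.012 = 3.96553/0.012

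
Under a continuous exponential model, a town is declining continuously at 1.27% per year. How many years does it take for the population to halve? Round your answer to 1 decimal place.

half-life ≈ 54.6 years

half-life = ln(2) / |r| = 0.69315 / 0.0127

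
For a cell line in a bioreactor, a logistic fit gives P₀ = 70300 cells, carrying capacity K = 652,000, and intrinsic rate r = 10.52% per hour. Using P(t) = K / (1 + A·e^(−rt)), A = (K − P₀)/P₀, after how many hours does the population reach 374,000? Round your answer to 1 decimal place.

A = (652000 − 70300)/70300 = 8.27454
374000 = 652000/(1 + 8.27454·e^(−0.1052t)) → 1 + 8.27454·e^(−0.1052t) = 1.74332
e^(−0.1052t) = 0.089832 → t = ln(11.13193)/0.1052 = 2.40982/0.1052

t ≈ 22.9 hours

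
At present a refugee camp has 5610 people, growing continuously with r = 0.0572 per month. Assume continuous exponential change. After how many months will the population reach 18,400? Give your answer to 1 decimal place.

t ≈ 20.8 months

18400 = 5610 · e^(0.0572·t)
t = ln(18400/5610) / 0.0572 = ln(3.27986) / 0.0572 = 1.1878 / 0.0572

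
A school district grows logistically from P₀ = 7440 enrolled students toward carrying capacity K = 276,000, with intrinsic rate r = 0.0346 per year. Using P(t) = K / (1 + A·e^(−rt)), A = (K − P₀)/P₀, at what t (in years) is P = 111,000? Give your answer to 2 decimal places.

t ≈ 92.19 years

A = (276000 − 7440)/7440 = 36.09677
111000 = 276000/(1 + 36.09677·e^(−0.0346t)) → 1 + 36.09677·e^(−0.0346t) = 2.48649
e^(−0.0346t) = 0.041181 → t = ln(24.28328)/0.0346 = 3.18979/0.0346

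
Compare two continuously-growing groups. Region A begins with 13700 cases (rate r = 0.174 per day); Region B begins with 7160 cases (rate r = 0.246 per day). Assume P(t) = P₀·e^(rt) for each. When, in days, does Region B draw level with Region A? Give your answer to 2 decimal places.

13700·e^(0.174t) = 7160·e^(0.246t)
13700/7160 = e^((0.246 − 0.174)t) → ln(1.91341) = 0.072·t
t = 0.64889 / 0.072

t ≈ 9.01 days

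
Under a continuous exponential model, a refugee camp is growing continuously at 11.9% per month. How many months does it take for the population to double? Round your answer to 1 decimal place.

doubling time = ln(2) / |r| = 0.69315 / 0.119

doubling time ≈ 5.8 months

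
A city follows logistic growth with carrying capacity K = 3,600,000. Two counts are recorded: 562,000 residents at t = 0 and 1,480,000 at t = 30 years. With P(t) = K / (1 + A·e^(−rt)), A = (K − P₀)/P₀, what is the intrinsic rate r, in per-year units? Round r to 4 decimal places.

A = (3600000 − 562000)/562000 = 5.40569
1480000 = 3600000/(1 + 5.40569·e^(−r·30)) → e^(−30r) = (2.43243 − 1)/5.40569 = 0.264986
r = −ln(0.264986)/30 = 1.32808/30

r ≈ 0.0443 per year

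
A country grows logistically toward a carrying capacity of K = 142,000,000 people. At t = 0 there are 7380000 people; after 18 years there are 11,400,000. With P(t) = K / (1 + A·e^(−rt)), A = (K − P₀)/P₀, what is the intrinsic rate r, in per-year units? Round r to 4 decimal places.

r ≈ 0.0258 per year

A = (142000000 − 7380000)/7380000 = 18.24119
11400000 = 142000000/(1 + 18.24119·e^(−r·18)) → e^(−18r) = (12.45614 − 1)/18.24119 = 0.628037
r = −ln(0.628037)/18 = 0.46516/18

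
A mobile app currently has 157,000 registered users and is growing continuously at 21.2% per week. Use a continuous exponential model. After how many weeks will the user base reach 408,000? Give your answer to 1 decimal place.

t ≈ 4.5 weeks

408000 = 157000 · e^(0.212·t)
t = ln(408000/157000) / 0.212 = ln(2.59873) / 0.212 = 0.95502 / 0.212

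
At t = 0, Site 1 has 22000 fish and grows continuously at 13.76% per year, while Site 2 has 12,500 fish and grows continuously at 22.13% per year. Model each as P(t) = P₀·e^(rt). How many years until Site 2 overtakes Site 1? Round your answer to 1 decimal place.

t ≈ 6.8 years

22000·e^(0.1376t) = 12500·e^(0.2213t)
22000/12500 = e^((0.2213 − 0.1376)t) → ln(1.76) = 0.0837·t
t = 0.56531 / 0.0837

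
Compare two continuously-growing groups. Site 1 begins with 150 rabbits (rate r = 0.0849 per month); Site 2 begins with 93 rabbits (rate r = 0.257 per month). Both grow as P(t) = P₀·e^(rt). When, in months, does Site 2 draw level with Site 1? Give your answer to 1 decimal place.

t ≈ 2.8 months

150·e^(0.0849t) = 93·e^(0.257t)
150/93 = e^((0.257 − 0.0849)t) → ln(1.6129) = 0.1721·t
t = 0.47804 / 0.1721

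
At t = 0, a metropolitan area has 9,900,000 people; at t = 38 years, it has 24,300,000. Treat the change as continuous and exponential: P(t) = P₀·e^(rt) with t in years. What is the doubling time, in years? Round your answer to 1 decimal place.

r = ln(24300000/9900000) / 38 = ln(2.45455) / 38 ≈ 0.02363 per year
doubling time = ln 2 / |r| = 0.69315 / 0.02363

doubling time ≈ 29.3 years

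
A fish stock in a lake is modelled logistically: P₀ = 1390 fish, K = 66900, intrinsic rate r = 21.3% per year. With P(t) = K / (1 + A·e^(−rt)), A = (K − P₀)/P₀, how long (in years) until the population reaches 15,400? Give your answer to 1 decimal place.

t ≈ 12.4 years

A = (66900 − 1390)/1390 = 47.1295
15400 = 66900/(1 + 47.1295·e^(−0.213t)) → 1 + 47.1295·e^(−0.213t) = 4.34416
e^(−0.213t) = 0.070957 → t = ln(14.09309)/0.213 = 2.64568/0.213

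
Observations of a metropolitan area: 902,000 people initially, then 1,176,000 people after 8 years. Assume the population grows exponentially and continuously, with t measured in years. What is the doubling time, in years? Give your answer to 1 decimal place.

doubling time ≈ 20.9 years

r = ln(1176000/902000) / 8 = ln(1.30377) / 8 ≈ 0.033157 per year
doubling time = ln 2 / |r| = 0.69315 / 0.033157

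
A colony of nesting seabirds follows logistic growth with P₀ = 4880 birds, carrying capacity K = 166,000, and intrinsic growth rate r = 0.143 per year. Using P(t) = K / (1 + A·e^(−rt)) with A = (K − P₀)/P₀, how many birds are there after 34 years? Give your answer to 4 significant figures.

A = (166000 − 4880)/4880 = 33.01639
P(34) = 166000 / (1 + 33.01639·e^(−0.143·34)) = 166000 / (1 + 33.01639·0.007735)
= 166000 / 1.25538 ≈ 132230.69

≈ 132,200 birds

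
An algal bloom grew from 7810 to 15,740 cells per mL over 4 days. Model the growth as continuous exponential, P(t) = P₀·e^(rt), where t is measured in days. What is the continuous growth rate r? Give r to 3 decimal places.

15740 = 7810 · e^(r·4)
e^(4r) = 15740/7810 = 2.01536
r = ln(2.01536) / 4 = 0.7008 / 4

r ≈ 0.175 per day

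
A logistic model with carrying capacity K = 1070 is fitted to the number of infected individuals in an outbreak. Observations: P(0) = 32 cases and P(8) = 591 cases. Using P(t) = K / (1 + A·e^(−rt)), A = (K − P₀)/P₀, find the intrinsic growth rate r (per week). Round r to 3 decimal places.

A = (1070 − 32)/32 = 32.4375
591 = 1070/(1 + 32.4375·e^(−r·8)) → e^(−8r) = (1.81049 − 1)/32.4375 = 0.024986
r = −ln(0.024986)/8 = 3.68943/8

r ≈ 0.461 per week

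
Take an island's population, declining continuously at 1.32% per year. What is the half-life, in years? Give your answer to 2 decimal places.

half-life ≈ 52.51 years

half-life = ln(2) / |r| = 0.69315 / 0.0132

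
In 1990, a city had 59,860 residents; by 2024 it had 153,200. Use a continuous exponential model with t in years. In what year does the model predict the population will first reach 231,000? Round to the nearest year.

year 2039

r = ln(153200/59860) / 34 = 0.93974/34 ≈ 0.027639 per year
t = ln(231000/59860) / r = 1.35041/0.027639 ≈ 48.86 years after 1990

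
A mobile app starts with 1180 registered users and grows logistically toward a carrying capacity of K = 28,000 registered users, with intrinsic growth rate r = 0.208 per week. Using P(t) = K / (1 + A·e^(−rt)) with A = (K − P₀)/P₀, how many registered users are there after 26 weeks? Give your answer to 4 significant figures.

≈ 25,410 registered users

A = (28000 − 1180)/1180 = 22.72881
P(26) = 28000 / (1 + 22.72881·e^(−0.208·26)) = 28000 / (1 + 22.72881·0.004481)
= 28000 / 1.10184 ≈ 25412.07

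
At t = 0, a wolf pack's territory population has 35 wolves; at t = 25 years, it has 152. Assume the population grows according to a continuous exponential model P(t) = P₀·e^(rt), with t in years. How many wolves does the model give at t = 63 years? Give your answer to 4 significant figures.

≈ 1,417 wolves

r = ln(152/35) / 25 ≈ 0.058741 per year
P(63) = 35 · e^(0.058741·63) = 35 · 40.4757 ≈ 1416.65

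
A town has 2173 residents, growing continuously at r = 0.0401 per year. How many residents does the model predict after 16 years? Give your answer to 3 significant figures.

P(16) = 2173 · e^(0.0401·16) = 2173 · e^(0.6416)
= 2173 · 1.89952 ≈ 4127.65

≈ 4,130 residents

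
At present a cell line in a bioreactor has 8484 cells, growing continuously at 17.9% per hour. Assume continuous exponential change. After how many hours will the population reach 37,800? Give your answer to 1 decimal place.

t ≈ 8.3 hours

37800 = 8484 · e^(0.179·t)
t = ln(37800/8484) / 0.179 = ln(4.45545) / 0.179 = 1.49413 / 0.179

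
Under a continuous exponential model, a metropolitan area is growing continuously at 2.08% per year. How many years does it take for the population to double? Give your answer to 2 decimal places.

doubling time = ln(2) / |r| = 0.69315 / 0.0208

doubling time ≈ 33.32 years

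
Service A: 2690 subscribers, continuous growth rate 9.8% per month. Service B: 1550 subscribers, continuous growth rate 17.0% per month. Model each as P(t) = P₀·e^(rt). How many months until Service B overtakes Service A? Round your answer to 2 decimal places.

2690·e^(0.098t) = 1550·e^(0.17t)
2690/1550 = e^((0.17 − 0.098)t) → ln(1.73548) = 0.072·t
t = 0.55129 / 0.072

t ≈ 7.66 months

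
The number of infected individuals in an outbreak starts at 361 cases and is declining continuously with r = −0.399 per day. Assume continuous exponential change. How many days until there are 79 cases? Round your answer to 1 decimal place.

t ≈ 3.8 days

79 = 361 · e^(-0.399·t)
t = ln(79/361) / -0.399 = ln(0.21884) / -0.399 = -1.51943 / -0.399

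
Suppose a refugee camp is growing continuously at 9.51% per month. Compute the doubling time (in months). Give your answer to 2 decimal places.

doubling time = ln(2) / |r| = 0.69315 / 0.0951

doubling time ≈ 7.29 months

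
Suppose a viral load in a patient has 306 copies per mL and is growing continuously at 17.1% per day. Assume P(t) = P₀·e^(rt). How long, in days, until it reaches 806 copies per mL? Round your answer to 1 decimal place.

t ≈ 5.7 days

806 = 306 · e^(0.171·t)
t = ln(806/306) / 0.171 = ln(2.63399) / 0.171 = 0.9685 / 0.171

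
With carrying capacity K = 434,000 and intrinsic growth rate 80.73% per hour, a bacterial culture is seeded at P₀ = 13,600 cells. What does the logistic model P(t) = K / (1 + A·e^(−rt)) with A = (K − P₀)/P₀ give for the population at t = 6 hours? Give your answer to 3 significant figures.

≈ 349,000 cells

A = (434000 − 13600)/13600 = 30.91176
P(6) = 434000 / (1 + 30.91176·e^(−0.8073·6)) = 434000 / (1 + 30.91176·0.007877)
= 434000 / 1.24349 ≈ 349016.57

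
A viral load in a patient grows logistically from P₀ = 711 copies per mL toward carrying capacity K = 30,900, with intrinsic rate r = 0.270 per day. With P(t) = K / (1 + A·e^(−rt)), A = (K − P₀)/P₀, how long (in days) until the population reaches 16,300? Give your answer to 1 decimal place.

t ≈ 14.3 days

A = (30900 − 711)/711 = 42.45992
16300 = 30900/(1 + 42.45992·e^(−0.27t)) → 1 + 42.45992·e^(−0.27t) = 1.89571
e^(−0.27t) = 0.021095 → t = ln(47.40388)/0.27 = 3.8587/0.27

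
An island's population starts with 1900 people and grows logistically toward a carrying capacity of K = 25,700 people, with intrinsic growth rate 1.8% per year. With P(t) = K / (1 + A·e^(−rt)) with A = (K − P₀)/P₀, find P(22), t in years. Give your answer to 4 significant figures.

A = (25700 − 1900)/1900 = 12.52632
P(22) = 25700 / (1 + 12.52632·e^(−0.018·22)) = 25700 / (1 + 12.52632·0.673007)
= 25700 / 9.43029 ≈ 2725.26

≈ 2,725 people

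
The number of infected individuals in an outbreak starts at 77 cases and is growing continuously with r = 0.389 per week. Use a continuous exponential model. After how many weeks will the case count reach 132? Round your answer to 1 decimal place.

132 = 77 · e^(0.389·t)
t = ln(132/77) / 0.389 = ln(1.71429) / 0.389 = 0.539 / 0.389

t ≈ 1.4 weeks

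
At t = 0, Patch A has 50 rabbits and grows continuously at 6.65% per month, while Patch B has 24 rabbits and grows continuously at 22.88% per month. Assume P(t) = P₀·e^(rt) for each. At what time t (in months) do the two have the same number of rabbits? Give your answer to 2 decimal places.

t ≈ 4.52 months

50·e^(0.0665t) = 24·e^(0.2288t)
50/24 = e^((0.2288 − 0.0665)t) → ln(2.08333) = 0.1623·t
t = 0.73397 / 0.1623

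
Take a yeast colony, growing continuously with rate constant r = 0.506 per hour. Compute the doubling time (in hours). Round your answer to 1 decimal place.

doubling time = ln(2) / |r| = 0.69315 / 0.506

doubling time ≈ 1.4 hours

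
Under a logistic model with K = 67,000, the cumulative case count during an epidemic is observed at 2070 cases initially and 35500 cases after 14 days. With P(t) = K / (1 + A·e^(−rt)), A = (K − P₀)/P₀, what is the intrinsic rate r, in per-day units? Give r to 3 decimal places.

A = (67000 − 2070)/2070 = 31.36715
35500 = 67000/(1 + 31.36715·e^(−r·14)) → e^(−14r) = (1.88732 − 1)/31.36715 = 0.028288
r = −ln(0.028288)/14 = 3.56531/14

r ≈ 0.255 per day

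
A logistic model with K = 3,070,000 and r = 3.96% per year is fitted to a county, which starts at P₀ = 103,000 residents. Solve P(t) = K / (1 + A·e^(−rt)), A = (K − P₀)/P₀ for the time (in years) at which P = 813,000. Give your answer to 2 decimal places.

t ≈ 59.08 years

A = (3070000 − 103000)/103000 = 28.80583
813000 = 3070000/(1 + 28.80583·e^(−0.0396t)) → 1 + 28.80583·e^(−0.0396t) = 3.77614
e^(−0.0396t) = 0.096374 → t = ln(10.37622)/0.0396 = 2.33952/0.0396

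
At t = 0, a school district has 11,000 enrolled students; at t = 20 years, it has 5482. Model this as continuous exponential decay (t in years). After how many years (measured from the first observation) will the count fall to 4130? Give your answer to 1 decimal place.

r = ln(5482/11000) / 20 ≈ -0.034821 per year
t = ln(4130/11000) / r = -0.97962 / -0.034821 ≈ 28.133

t ≈ 28.1 years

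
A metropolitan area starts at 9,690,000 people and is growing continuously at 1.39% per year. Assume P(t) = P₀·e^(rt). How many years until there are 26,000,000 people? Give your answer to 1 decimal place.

t ≈ 71.0 years

26000000 = 9690000 · e^(0.0139·t)
t = ln(26000000/9690000) / 0.0139 = ln(2.68318) / 0.0139 = 0.987 / 0.0139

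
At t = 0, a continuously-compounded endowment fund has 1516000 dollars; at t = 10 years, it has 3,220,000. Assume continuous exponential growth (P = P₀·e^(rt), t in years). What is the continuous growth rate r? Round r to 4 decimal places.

r ≈ 0.0753 per year

3220000 = 1516000 · e^(r·10)
e^(10r) = 3220000/1516000 = 2.12401
r = ln(2.12401) / 10 = 0.75331 / 10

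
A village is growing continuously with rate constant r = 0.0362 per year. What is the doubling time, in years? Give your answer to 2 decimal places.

doubling time = ln(2) / |r| = 0.69315 / 0.0362

doubling time ≈ 19.15 years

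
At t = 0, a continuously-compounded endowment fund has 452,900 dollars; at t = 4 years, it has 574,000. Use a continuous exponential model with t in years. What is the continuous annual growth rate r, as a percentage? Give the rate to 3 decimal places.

r ≈ 5.924% per year

574000 = 452900 · e^(r·4)
e^(4r) = 574000/452900 = 1.26739
r = ln(1.26739) / 4 = 0.23696 / 4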